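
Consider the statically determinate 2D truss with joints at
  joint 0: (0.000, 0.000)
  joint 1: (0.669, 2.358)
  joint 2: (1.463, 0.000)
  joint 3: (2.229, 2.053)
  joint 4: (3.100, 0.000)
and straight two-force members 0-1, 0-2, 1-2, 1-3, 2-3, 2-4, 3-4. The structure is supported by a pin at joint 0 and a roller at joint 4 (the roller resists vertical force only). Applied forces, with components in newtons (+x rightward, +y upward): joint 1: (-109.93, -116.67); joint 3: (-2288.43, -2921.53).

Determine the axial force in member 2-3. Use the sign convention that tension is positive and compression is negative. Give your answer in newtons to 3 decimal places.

-2870.846

N=5 nodes, M=7 members, R=3 reactions → 2N=10, M+R=10
member 0 (0-1): L=2.4511, (cx,cy)=(0.2729,0.9620)
member 1 (0-2): L=1.4630, (cx,cy)=(1.0000,0.0000)
member 2 (1-2): L=2.4881, (cx,cy)=(0.3191,-0.9477)
member 3 (1-3): L=1.5895, (cx,cy)=(0.9814,-0.1919)
member 4 (2-3): L=2.1912, (cx,cy)=(0.3496,0.9369)
member 5 (2-4): L=1.6370, (cx,cy)=(1.0000,0.0000)
member 6 (3-4): L=2.2301, (cx,cy)=(0.3906,-0.9206)
solve A·x = −loads:
  F[0-1] = -2610.6208 N (compression)
  F[0-2] = -1685.8107 N (compression)
  F[1-2] = +2838.1150 N (tension)
  F[1-3] = -1536.8763 N (compression)
  F[2-3] = -2870.8459 N (compression)
  F[2-4] = +223.4577 N (tension)
  F[3-4] = -572.1450 N (compression)
  Rx@0 = +2398.3600 N
  Ry@0 = +2511.4965 N
  Ry@4 = +526.7035 N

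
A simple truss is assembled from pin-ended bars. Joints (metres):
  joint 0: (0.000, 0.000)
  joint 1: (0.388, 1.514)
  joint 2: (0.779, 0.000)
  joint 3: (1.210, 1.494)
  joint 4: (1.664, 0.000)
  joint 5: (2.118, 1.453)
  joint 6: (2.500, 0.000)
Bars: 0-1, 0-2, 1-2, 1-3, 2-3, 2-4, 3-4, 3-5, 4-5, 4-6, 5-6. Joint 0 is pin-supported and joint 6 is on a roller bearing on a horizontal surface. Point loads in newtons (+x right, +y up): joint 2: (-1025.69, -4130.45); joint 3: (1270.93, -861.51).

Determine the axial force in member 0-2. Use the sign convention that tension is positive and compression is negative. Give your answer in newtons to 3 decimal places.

N=7 nodes, M=11 members, R=3 reactions → 2N=14, M+R=14
member 0 (0-1): L=1.5629, (cx,cy)=(0.2483,0.9687)
member 1 (0-2): L=0.7790, (cx,cy)=(1.0000,0.0000)
member 2 (1-2): L=1.5637, (cx,cy)=(0.2501,-0.9682)
member 3 (1-3): L=0.8222, (cx,cy)=(0.9997,-0.0243)
member 4 (2-3): L=1.5549, (cx,cy)=(0.2772,0.9608)
member 5 (2-4): L=0.8850, (cx,cy)=(1.0000,0.0000)
member 6 (3-4): L=1.5615, (cx,cy)=(0.2908,-0.9568)
member 7 (3-5): L=0.9089, (cx,cy)=(0.9990,-0.0451)
member 8 (4-5): L=1.5223, (cx,cy)=(0.2982,0.9545)
member 9 (4-6): L=0.8360, (cx,cy)=(1.0000,0.0000)
member 10 (5-6): L=1.5024, (cx,cy)=(0.2543,-0.9671)
solve A·x = −loads:
  F[0-1] = -2610.1425 N (compression)
  F[0-2] = +893.2136 N (tension)
  F[1-2] = +2644.2896 N (tension)
  F[1-3] = -1309.5712 N (compression)
  F[2-3] = +1634.1959 N (tension)
  F[2-4] = +2127.1416 N (tension)
  F[3-4] = -2508.8004 N (compression)
  F[3-5] = -1399.1224 N (compression)
  F[4-5] = +2514.8621 N (tension)
  F[4-6] = +647.6719 N (tension)
  F[5-6] = -2547.2423 N (compression)
  Rx@0 = -245.2400 N
  Ry@0 = +2528.4332 N
  Ry@6 = +2463.5268 N

893.214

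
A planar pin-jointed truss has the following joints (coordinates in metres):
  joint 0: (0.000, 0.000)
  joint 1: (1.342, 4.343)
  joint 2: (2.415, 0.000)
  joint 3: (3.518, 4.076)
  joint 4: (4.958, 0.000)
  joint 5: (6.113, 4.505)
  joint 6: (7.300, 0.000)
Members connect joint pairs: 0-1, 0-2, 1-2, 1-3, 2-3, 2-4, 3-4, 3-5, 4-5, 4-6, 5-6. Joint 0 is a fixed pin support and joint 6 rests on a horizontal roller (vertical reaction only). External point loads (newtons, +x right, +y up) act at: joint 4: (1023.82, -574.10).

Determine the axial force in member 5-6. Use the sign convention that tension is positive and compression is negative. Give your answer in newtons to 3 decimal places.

-403.224

N=7 nodes, M=11 members, R=3 reactions → 2N=14, M+R=14
member 0 (0-1): L=4.5456, (cx,cy)=(0.2952,0.9554)
member 1 (0-2): L=2.4150, (cx,cy)=(1.0000,0.0000)
member 2 (1-2): L=4.4736, (cx,cy)=(0.2399,-0.9708)
member 3 (1-3): L=2.1923, (cx,cy)=(0.9926,-0.1218)
member 4 (2-3): L=4.2226, (cx,cy)=(0.2612,0.9653)
member 5 (2-4): L=2.5430, (cx,cy)=(1.0000,0.0000)
member 6 (3-4): L=4.3229, (cx,cy)=(0.3331,-0.9429)
member 7 (3-5): L=2.6302, (cx,cy)=(0.9866,0.1631)
member 8 (4-5): L=4.6507, (cx,cy)=(0.2483,0.9687)
member 9 (4-6): L=2.3420, (cx,cy)=(1.0000,0.0000)
member 10 (5-6): L=4.6588, (cx,cy)=(0.2548,-0.9670)
solve A·x = −loads:
  F[0-1] = -192.7766 N (compression)
  F[0-2] = +1080.7334 N (tension)
  F[1-2] = +203.0715 N (tension)
  F[1-3] = -106.4127 N (compression)
  F[2-3] = -204.2345 N (compression)
  F[2-4] = +1182.7893 N (tension)
  F[3-4] = +158.2267 N (tension)
  F[3-5] = -214.5493 N (compression)
  F[4-5] = +438.6528 N (tension)
  F[4-6] = +102.7371 N (tension)
  F[5-6] = -403.2239 N (compression)
  Rx@0 = -1023.8200 N
  Ry@0 = +184.1839 N
  Ry@6 = +389.9161 N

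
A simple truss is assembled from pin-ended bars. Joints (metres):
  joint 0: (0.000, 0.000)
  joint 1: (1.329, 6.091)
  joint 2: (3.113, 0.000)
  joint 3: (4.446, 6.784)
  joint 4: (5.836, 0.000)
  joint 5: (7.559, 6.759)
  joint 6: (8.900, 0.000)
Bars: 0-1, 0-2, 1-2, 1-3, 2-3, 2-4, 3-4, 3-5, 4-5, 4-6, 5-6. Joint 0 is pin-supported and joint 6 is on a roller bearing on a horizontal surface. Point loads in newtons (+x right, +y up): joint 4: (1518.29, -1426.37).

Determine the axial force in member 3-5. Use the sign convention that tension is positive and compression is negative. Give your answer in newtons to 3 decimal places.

-423.145

N=7 nodes, M=11 members, R=3 reactions → 2N=14, M+R=14
member 0 (0-1): L=6.2343, (cx,cy)=(0.2132,0.9770)
member 1 (0-2): L=3.1130, (cx,cy)=(1.0000,0.0000)
member 2 (1-2): L=6.3469, (cx,cy)=(0.2811,-0.9597)
member 3 (1-3): L=3.1931, (cx,cy)=(0.9762,0.2170)
member 4 (2-3): L=6.9137, (cx,cy)=(0.1928,0.9812)
member 5 (2-4): L=2.7230, (cx,cy)=(1.0000,0.0000)
member 6 (3-4): L=6.9249, (cx,cy)=(0.2007,-0.9796)
member 7 (3-5): L=3.1131, (cx,cy)=(1.0000,-0.0080)
member 8 (4-5): L=6.9752, (cx,cy)=(0.2470,0.9690)
member 9 (4-6): L=3.0640, (cx,cy)=(1.0000,0.0000)
member 10 (5-6): L=6.8907, (cx,cy)=(0.1946,-0.9809)
solve A·x = −loads:
  F[0-1] = -502.6089 N (compression)
  F[0-2] = +1625.4339 N (tension)
  F[1-2] = +457.0979 N (tension)
  F[1-3] = -241.3795 N (compression)
  F[2-3] = -447.0574 N (compression)
  F[2-4] = +1840.1111 N (tension)
  F[3-4] = +504.7263 N (tension)
  F[3-5] = -423.1454 N (compression)
  F[4-5] = +961.7192 N (tension)
  F[4-6] = +185.5683 N (tension)
  F[5-6] = -953.5450 N (compression)
  Rx@0 = -1518.2900 N
  Ry@0 = +491.0559 N
  Ry@6 = +935.3141 N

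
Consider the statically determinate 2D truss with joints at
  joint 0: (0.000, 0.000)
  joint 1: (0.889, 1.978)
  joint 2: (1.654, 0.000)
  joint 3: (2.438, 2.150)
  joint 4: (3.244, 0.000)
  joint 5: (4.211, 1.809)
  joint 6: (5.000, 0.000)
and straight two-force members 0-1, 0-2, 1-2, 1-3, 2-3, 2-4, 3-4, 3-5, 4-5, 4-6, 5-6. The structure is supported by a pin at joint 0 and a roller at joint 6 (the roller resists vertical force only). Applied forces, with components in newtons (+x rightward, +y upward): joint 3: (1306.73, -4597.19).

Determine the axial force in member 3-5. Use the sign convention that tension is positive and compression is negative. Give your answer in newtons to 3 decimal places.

-2512.875

N=7 nodes, M=11 members, R=3 reactions → 2N=14, M+R=14
member 0 (0-1): L=2.1686, (cx,cy)=(0.4099,0.9121)
member 1 (0-2): L=1.6540, (cx,cy)=(1.0000,0.0000)
member 2 (1-2): L=2.1208, (cx,cy)=(0.3607,-0.9327)
member 3 (1-3): L=1.5585, (cx,cy)=(0.9939,0.1104)
member 4 (2-3): L=2.2885, (cx,cy)=(0.3426,0.9395)
member 5 (2-4): L=1.5900, (cx,cy)=(1.0000,0.0000)
member 6 (3-4): L=2.2961, (cx,cy)=(0.3510,-0.9364)
member 7 (3-5): L=1.8055, (cx,cy)=(0.9820,-0.1889)
member 8 (4-5): L=2.0512, (cx,cy)=(0.4714,0.8819)
member 9 (4-6): L=1.7560, (cx,cy)=(1.0000,0.0000)
member 10 (5-6): L=1.9736, (cx,cy)=(0.3998,-0.9166)
solve A·x = −loads:
  F[0-1] = -1966.5433 N (compression)
  F[0-2] = +2112.9003 N (tension)
  F[1-2] = +1751.9670 N (tension)
  F[1-3] = -1446.9721 N (compression)
  F[2-3] = -1739.2652 N (compression)
  F[2-4] = +3340.7095 N (tension)
  F[3-4] = -2487.1523 N (compression)
  F[3-5] = -2512.8749 N (compression)
  F[4-5] = +2640.7339 N (tension)
  F[4-6] = +1222.7466 N (tension)
  F[5-6] = -3058.5340 N (compression)
  Rx@0 = -1306.7300 N
  Ry@0 = +1793.7063 N
  Ry@6 = +2803.4837 N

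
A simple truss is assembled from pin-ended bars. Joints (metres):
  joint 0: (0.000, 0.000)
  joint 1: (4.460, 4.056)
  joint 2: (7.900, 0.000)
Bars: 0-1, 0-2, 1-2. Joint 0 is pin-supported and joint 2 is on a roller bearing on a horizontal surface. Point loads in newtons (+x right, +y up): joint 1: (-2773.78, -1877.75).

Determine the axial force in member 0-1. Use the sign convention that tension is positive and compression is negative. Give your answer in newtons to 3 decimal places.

-3331.963

N=3 nodes, M=3 members, R=3 reactions → 2N=6, M+R=6
member 0 (0-1): L=6.0285, (cx,cy)=(0.7398,0.6728)
member 1 (0-2): L=7.9000, (cx,cy)=(1.0000,0.0000)
member 2 (1-2): L=5.3183, (cx,cy)=(0.6468,-0.7626)
solve A·x = −loads:
  F[0-1] = -3331.9630 N (compression)
  F[0-2] = -308.7273 N (compression)
  F[1-2] = +477.3013 N (tension)
  Rx@0 = +2773.7800 N
  Ry@0 = +2241.7610 N
  Ry@2 = -364.0110 N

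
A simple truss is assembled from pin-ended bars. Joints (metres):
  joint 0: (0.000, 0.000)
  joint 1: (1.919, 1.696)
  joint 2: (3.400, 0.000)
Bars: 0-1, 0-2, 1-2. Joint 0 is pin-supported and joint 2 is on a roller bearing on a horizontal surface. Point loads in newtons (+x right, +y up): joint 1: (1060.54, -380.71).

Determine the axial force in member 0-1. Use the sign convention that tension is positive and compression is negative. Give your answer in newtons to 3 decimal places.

N=3 nodes, M=3 members, R=3 reactions → 2N=6, M+R=6
member 0 (0-1): L=2.5610, (cx,cy)=(0.7493,0.6622)
member 1 (0-2): L=3.4000, (cx,cy)=(1.0000,0.0000)
member 2 (1-2): L=2.2516, (cx,cy)=(0.6577,-0.7532)
solve A·x = −loads:
  F[0-1] = +548.4354 N (tension)
  F[0-2] = +649.5962 N (tension)
  F[1-2] = -987.6040 N (compression)
  Rx@0 = -1060.5400 N
  Ry@0 = -363.1895 N
  Ry@2 = +743.8995 N

548.435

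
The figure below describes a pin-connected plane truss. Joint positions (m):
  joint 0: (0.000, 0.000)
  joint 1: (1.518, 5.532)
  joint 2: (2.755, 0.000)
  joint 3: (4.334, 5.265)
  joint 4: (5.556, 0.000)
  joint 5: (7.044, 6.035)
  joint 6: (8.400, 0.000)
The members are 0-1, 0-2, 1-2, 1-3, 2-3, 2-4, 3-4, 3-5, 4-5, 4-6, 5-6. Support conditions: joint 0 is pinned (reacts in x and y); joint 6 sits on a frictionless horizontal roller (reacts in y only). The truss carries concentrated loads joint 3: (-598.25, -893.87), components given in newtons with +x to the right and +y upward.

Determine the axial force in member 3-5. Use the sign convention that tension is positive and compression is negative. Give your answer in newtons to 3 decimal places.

N=7 nodes, M=11 members, R=3 reactions → 2N=14, M+R=14
member 0 (0-1): L=5.7365, (cx,cy)=(0.2646,0.9644)
member 1 (0-2): L=2.7550, (cx,cy)=(1.0000,0.0000)
member 2 (1-2): L=5.6686, (cx,cy)=(0.2182,-0.9759)
member 3 (1-3): L=2.8286, (cx,cy)=(0.9955,-0.0944)
member 4 (2-3): L=5.4967, (cx,cy)=(0.2873,0.9579)
member 5 (2-4): L=2.8010, (cx,cy)=(1.0000,0.0000)
member 6 (3-4): L=5.4050, (cx,cy)=(0.2261,-0.9741)
member 7 (3-5): L=2.8173, (cx,cy)=(0.9619,0.2733)
member 8 (4-5): L=6.2157, (cx,cy)=(0.2394,0.9709)
member 9 (4-6): L=2.8440, (cx,cy)=(1.0000,0.0000)
member 10 (5-6): L=6.1855, (cx,cy)=(0.2192,-0.9757)
solve A·x = −loads:
  F[0-1] = -837.5053 N (compression)
  F[0-2] = -376.6280 N (compression)
  F[1-2] = +867.5202 N (tension)
  F[1-3] = -412.7745 N (compression)
  F[2-3] = -883.8666 N (compression)
  F[2-4] = +66.5849 N (tension)
  F[3-4] = -101.2560 N (compression)
  F[3-5] = -45.4215 N (compression)
  F[4-5] = +101.5880 N (tension)
  F[4-6] = +19.3727 N (tension)
  F[5-6] = -88.3694 N (compression)
  Rx@0 = +598.2500 N
  Ry@0 = +807.6502 N
  Ry@6 = +86.2198 N

-45.422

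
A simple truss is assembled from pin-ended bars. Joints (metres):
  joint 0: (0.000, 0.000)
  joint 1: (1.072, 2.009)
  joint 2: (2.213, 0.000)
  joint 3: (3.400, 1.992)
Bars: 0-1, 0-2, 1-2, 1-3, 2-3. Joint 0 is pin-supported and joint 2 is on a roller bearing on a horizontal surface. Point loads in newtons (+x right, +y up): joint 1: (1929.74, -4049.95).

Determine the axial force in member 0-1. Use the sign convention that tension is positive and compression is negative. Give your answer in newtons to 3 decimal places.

-381.138

N=4 nodes, M=5 members, R=3 reactions → 2N=8, M+R=8
member 0 (0-1): L=2.2771, (cx,cy)=(0.4708,0.8823)
member 1 (0-2): L=2.2130, (cx,cy)=(1.0000,0.0000)
member 2 (1-2): L=2.3104, (cx,cy)=(0.4939,-0.8695)
member 3 (1-3): L=2.3281, (cx,cy)=(1.0000,-0.0073)
member 4 (2-3): L=2.3188, (cx,cy)=(0.5119,0.8590)
solve A·x = −loads:
  F[0-1] = -381.1377 N (compression)
  F[0-2] = +2109.1684 N (tension)
  F[1-2] = -4270.8405 N (compression)
  F[1-3] = +0.0000 N (tension)
  F[2-3] = -0.0000 N (compression)
  Rx@0 = -1929.7400 N
  Ry@0 = +336.2609 N
  Ry@2 = +3713.6891 N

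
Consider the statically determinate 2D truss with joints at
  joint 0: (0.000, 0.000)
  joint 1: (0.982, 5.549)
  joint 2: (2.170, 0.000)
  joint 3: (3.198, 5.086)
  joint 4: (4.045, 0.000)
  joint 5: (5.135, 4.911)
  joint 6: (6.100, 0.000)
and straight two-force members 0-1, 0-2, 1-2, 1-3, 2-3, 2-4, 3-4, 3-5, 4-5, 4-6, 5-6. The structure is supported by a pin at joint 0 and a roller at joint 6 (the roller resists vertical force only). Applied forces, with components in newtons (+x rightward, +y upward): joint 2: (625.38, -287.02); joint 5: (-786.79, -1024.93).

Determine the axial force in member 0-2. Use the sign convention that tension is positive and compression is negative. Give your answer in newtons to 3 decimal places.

12.106

N=7 nodes, M=11 members, R=3 reactions → 2N=14, M+R=14
member 0 (0-1): L=5.6352, (cx,cy)=(0.1743,0.9847)
member 1 (0-2): L=2.1700, (cx,cy)=(1.0000,0.0000)
member 2 (1-2): L=5.6747, (cx,cy)=(0.2093,-0.9778)
member 3 (1-3): L=2.2639, (cx,cy)=(0.9789,-0.2045)
member 4 (2-3): L=5.1889, (cx,cy)=(0.1981,0.9802)
member 5 (2-4): L=1.8750, (cx,cy)=(1.0000,0.0000)
member 6 (3-4): L=5.1560, (cx,cy)=(0.1643,-0.9864)
member 7 (3-5): L=1.9449, (cx,cy)=(0.9959,-0.0900)
member 8 (4-5): L=5.0305, (cx,cy)=(0.2167,0.9762)
member 9 (4-6): L=2.0550, (cx,cy)=(1.0000,0.0000)
member 10 (5-6): L=5.0049, (cx,cy)=(0.1928,-0.9812)
solve A·x = −loads:
  F[0-1] = -995.7222 N (compression)
  F[0-2] = +12.1057 N (tension)
  F[1-2] = +1088.4699 N (tension)
  F[1-3] = -410.0527 N (compression)
  F[2-3] = -793.0502 N (compression)
  F[2-4] = -228.2880 N (compression)
  F[3-4] = +765.6915 N (tension)
  F[3-5] = -687.0716 N (compression)
  F[4-5] = -773.6694 N (compression)
  F[4-6] = +65.1317 N (tension)
  F[5-6] = -337.8013 N (compression)
  Rx@0 = +161.4100 N
  Ry@0 = +980.4872 N
  Ry@6 = +331.4628 N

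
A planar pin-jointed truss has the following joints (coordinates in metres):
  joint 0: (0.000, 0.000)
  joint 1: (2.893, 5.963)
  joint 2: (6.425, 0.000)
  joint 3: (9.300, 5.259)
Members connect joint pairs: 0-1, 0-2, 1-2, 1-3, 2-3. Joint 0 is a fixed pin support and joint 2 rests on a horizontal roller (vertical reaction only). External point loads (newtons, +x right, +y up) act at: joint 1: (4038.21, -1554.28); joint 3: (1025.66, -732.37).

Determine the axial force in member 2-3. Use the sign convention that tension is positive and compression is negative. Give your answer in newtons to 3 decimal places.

N=4 nodes, M=5 members, R=3 reactions → 2N=8, M+R=8
member 0 (0-1): L=6.6277, (cx,cy)=(0.4365,0.8997)
member 1 (0-2): L=6.4250, (cx,cy)=(1.0000,0.0000)
member 2 (1-2): L=6.9305, (cx,cy)=(0.5096,-0.8604)
member 3 (1-3): L=6.4456, (cx,cy)=(0.9940,-0.1092)
member 4 (2-3): L=5.9936, (cx,cy)=(0.4797,0.8774)
solve A·x = −loads:
  F[0-1] = +4513.3083 N (tension)
  F[0-2] = +3093.8140 N (tension)
  F[1-2] = -6697.7840 N (compression)
  F[1-3] = +1353.3231 N (tension)
  F[2-3] = -666.2052 N (compression)
  Rx@0 = -5063.8700 N
  Ry@0 = -4060.6442 N
  Ry@2 = +6347.2942 N

-666.205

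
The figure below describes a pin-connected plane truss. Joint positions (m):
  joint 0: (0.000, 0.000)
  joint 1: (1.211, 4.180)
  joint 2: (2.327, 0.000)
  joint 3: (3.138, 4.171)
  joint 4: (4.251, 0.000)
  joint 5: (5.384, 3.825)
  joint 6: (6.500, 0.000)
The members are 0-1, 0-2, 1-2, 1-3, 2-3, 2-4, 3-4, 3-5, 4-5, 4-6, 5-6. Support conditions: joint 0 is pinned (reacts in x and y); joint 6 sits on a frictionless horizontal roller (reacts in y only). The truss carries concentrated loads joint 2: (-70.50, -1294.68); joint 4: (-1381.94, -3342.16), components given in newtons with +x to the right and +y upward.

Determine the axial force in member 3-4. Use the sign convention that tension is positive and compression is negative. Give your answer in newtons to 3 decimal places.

N=7 nodes, M=11 members, R=3 reactions → 2N=14, M+R=14
member 0 (0-1): L=4.3519, (cx,cy)=(0.2783,0.9605)
member 1 (0-2): L=2.3270, (cx,cy)=(1.0000,0.0000)
member 2 (1-2): L=4.3264, (cx,cy)=(0.2580,-0.9662)
member 3 (1-3): L=1.9270, (cx,cy)=(1.0000,-0.0047)
member 4 (2-3): L=4.2491, (cx,cy)=(0.1909,0.9816)
member 5 (2-4): L=1.9240, (cx,cy)=(1.0000,0.0000)
member 6 (3-4): L=4.3169, (cx,cy)=(0.2578,-0.9662)
member 7 (3-5): L=2.2725, (cx,cy)=(0.9883,-0.1523)
member 8 (4-5): L=3.9893, (cx,cy)=(0.2840,0.9588)
member 9 (4-6): L=2.2490, (cx,cy)=(1.0000,0.0000)
member 10 (5-6): L=3.9845, (cx,cy)=(0.2801,-0.9600)
solve A·x = −loads:
  F[0-1] = -2069.3035 N (compression)
  F[0-2] = -876.6147 N (compression)
  F[1-2] = +2062.5465 N (tension)
  F[1-3] = -1107.8720 N (compression)
  F[2-3] = -711.1393 N (compression)
  F[2-4] = -138.3497 N (compression)
  F[3-4] = +954.6606 N (tension)
  F[3-5] = -1507.2954 N (compression)
  F[4-5] = +2523.6976 N (tension)
  F[4-6] = +772.9629 N (tension)
  F[5-6] = -2759.7270 N (compression)
  Rx@0 = +1452.4400 N
  Ry@0 = +1987.5719 N
  Ry@6 = +2649.2681 N

954.661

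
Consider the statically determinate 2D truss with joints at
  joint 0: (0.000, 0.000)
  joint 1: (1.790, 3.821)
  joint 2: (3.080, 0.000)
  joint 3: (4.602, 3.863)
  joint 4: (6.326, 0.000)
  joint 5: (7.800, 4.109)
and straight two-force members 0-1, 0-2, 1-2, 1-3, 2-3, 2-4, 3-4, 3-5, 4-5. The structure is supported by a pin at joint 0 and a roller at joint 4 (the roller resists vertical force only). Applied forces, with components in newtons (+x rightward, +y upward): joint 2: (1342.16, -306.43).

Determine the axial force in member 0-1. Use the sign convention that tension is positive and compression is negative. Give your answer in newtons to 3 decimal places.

N=6 nodes, M=9 members, R=3 reactions → 2N=12, M+R=12
member 0 (0-1): L=4.2195, (cx,cy)=(0.4242,0.9056)
member 1 (0-2): L=3.0800, (cx,cy)=(1.0000,0.0000)
member 2 (1-2): L=4.0329, (cx,cy)=(0.3199,-0.9475)
member 3 (1-3): L=2.8123, (cx,cy)=(0.9999,0.0149)
member 4 (2-3): L=4.1520, (cx,cy)=(0.3666,0.9304)
member 5 (2-4): L=3.2460, (cx,cy)=(1.0000,0.0000)
member 6 (3-4): L=4.2302, (cx,cy)=(0.4075,-0.9132)
member 7 (3-5): L=3.2074, (cx,cy)=(0.9971,0.0767)
member 8 (4-5): L=4.3654, (cx,cy)=(0.3377,0.9413)
solve A·x = −loads:
  F[0-1] = -173.6337 N (compression)
  F[0-2] = +1415.8191 N (tension)
  F[1-2] = +163.9666 N (tension)
  F[1-3] = -126.1213 N (compression)
  F[2-3] = +162.3812 N (tension)
  F[2-4] = +66.5833 N (tension)
  F[3-4] = -163.3779 N (compression)
  F[3-5] = +0.0000 N (tension)
  F[4-5] = +0.0000 N (tension)
  Rx@0 = -1342.1600 N
  Ry@0 = +157.2355 N
  Ry@4 = +149.1945 N

-173.634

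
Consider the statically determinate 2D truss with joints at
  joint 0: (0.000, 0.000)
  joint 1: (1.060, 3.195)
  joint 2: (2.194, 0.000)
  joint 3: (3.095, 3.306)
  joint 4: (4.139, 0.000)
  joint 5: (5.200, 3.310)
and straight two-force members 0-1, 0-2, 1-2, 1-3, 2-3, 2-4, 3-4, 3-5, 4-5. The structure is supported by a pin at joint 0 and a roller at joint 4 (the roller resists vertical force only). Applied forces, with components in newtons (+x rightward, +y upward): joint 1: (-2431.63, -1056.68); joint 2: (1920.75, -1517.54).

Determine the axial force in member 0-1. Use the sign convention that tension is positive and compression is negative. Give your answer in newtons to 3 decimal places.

-3557.185

N=6 nodes, M=9 members, R=3 reactions → 2N=12, M+R=12
member 0 (0-1): L=3.3662, (cx,cy)=(0.3149,0.9491)
member 1 (0-2): L=2.1940, (cx,cy)=(1.0000,0.0000)
member 2 (1-2): L=3.3903, (cx,cy)=(0.3345,-0.9424)
member 3 (1-3): L=2.0380, (cx,cy)=(0.9985,0.0545)
member 4 (2-3): L=3.4266, (cx,cy)=(0.2629,0.9648)
member 5 (2-4): L=1.9450, (cx,cy)=(1.0000,0.0000)
member 6 (3-4): L=3.4669, (cx,cy)=(0.3011,-0.9536)
member 7 (3-5): L=2.1050, (cx,cy)=(1.0000,0.0019)
member 8 (4-5): L=3.4759, (cx,cy)=(0.3052,0.9523)
solve A·x = −loads:
  F[0-1] = -3557.1852 N (compression)
  F[0-2] = +609.2444 N (tension)
  F[1-2] = +2489.0355 N (tension)
  F[1-3] = +479.6703 N (tension)
  F[2-3] = -858.3329 N (compression)
  F[2-4] = -253.2644 N (compression)
  F[3-4] = +841.0429 N (tension)
  F[3-5] = +0.0000 N (tension)
  F[4-5] = +0.0000 N (tension)
  Rx@0 = +510.8800 N
  Ry@0 = +3376.2239 N
  Ry@4 = -802.0039 N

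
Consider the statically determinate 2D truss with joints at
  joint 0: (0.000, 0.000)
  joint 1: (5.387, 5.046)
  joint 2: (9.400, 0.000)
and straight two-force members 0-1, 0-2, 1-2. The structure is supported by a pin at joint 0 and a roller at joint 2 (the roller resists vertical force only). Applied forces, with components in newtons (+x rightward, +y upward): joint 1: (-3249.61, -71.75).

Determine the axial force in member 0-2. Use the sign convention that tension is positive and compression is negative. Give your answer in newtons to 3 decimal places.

N=3 nodes, M=3 members, R=3 reactions → 2N=6, M+R=6
member 0 (0-1): L=7.3812, (cx,cy)=(0.7298,0.6836)
member 1 (0-2): L=9.4000, (cx,cy)=(1.0000,0.0000)
member 2 (1-2): L=6.4472, (cx,cy)=(0.6224,-0.7827)
solve A·x = −loads:
  F[0-1] = -2596.5057 N (compression)
  F[0-2] = -1354.6058 N (compression)
  F[1-2] = +2176.2780 N (tension)
  Rx@0 = +3249.6100 N
  Ry@0 = +1775.0494 N
  Ry@2 = -1703.2994 N

-1354.606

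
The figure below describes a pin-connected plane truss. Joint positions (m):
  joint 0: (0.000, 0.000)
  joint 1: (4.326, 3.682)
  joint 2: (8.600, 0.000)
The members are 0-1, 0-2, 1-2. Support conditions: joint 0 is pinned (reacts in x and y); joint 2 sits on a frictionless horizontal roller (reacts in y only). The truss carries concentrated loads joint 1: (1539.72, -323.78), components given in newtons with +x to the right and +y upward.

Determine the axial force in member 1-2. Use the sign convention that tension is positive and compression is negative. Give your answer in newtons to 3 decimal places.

N=3 nodes, M=3 members, R=3 reactions → 2N=6, M+R=6
member 0 (0-1): L=5.6808, (cx,cy)=(0.7615,0.6481)
member 1 (0-2): L=8.6000, (cx,cy)=(1.0000,0.0000)
member 2 (1-2): L=5.6413, (cx,cy)=(0.7576,-0.6527)
solve A·x = −loads:
  F[0-1] = +768.8106 N (tension)
  F[0-2] = +954.2603 N (tension)
  F[1-2] = -1259.5375 N (compression)
  Rx@0 = -1539.7200 N
  Ry@0 = -498.3039 N
  Ry@2 = +822.0839 N

-1259.537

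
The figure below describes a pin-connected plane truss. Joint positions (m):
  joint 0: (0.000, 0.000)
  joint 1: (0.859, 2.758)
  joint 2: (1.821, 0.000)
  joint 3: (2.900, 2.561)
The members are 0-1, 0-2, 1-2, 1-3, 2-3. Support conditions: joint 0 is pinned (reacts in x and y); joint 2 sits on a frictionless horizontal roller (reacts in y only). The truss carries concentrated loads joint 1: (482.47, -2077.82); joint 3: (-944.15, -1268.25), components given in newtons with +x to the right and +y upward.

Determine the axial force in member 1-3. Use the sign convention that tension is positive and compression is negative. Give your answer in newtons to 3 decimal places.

N=4 nodes, M=5 members, R=3 reactions → 2N=8, M+R=8
member 0 (0-1): L=2.8887, (cx,cy)=(0.2974,0.9548)
member 1 (0-2): L=1.8210, (cx,cy)=(1.0000,0.0000)
member 2 (1-2): L=2.9210, (cx,cy)=(0.3293,-0.9442)
member 3 (1-3): L=2.0505, (cx,cy)=(0.9954,-0.0961)
member 4 (2-3): L=2.7790, (cx,cy)=(0.3883,0.9215)
solve A·x = −loads:
  F[0-1] = -987.9869 N (compression)
  F[0-2] = -167.8842 N (compression)
  F[1-2] = -1161.3061 N (compression)
  F[1-3] = -395.6270 N (compression)
  F[2-3] = -1417.4636 N (compression)
  Rx@0 = +461.6800 N
  Ry@0 = +943.2932 N
  Ry@2 = +2402.7768 N

-395.627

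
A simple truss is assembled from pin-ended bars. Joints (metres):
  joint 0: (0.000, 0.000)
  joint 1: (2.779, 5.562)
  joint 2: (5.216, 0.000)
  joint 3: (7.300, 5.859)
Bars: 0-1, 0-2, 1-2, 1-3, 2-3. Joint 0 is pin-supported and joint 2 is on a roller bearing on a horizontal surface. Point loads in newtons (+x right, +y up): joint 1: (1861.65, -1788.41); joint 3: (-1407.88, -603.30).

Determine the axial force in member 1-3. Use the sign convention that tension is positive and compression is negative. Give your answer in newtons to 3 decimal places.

-1224.475

N=4 nodes, M=5 members, R=3 reactions → 2N=8, M+R=8
member 0 (0-1): L=6.2176, (cx,cy)=(0.4470,0.8946)
member 1 (0-2): L=5.2160, (cx,cy)=(1.0000,0.0000)
member 2 (1-2): L=6.0725, (cx,cy)=(0.4013,-0.9159)
member 3 (1-3): L=4.5307, (cx,cy)=(0.9978,0.0656)
member 4 (2-3): L=6.2186, (cx,cy)=(0.3351,0.9422)
solve A·x = −loads:
  F[0-1] = -213.3195 N (compression)
  F[0-2] = +549.1145 N (tension)
  F[1-2] = -1831.8388 N (compression)
  F[1-3] = -1224.4749 N (compression)
  F[2-3] = -555.1342 N (compression)
  Rx@0 = -453.7700 N
  Ry@0 = +190.8262 N
  Ry@2 = +2200.8838 N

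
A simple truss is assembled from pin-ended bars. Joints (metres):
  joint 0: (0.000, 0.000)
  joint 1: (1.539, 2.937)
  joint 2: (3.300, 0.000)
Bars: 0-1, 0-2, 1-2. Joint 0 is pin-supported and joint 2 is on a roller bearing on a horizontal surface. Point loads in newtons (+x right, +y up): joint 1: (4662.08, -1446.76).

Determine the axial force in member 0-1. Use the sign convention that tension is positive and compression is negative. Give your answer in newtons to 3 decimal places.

N=3 nodes, M=3 members, R=3 reactions → 2N=6, M+R=6
member 0 (0-1): L=3.3158, (cx,cy)=(0.4641,0.8858)
member 1 (0-2): L=3.3000, (cx,cy)=(1.0000,0.0000)
member 2 (1-2): L=3.4245, (cx,cy)=(0.5142,-0.8576)
solve A·x = −loads:
  F[0-1] = +3812.7764 N (tension)
  F[0-2] = +2892.4095 N (tension)
  F[1-2] = -5624.6506 N (compression)
  Rx@0 = -4662.0800 N
  Ry@0 = -3377.2075 N
  Ry@2 = +4823.9675 N

3812.776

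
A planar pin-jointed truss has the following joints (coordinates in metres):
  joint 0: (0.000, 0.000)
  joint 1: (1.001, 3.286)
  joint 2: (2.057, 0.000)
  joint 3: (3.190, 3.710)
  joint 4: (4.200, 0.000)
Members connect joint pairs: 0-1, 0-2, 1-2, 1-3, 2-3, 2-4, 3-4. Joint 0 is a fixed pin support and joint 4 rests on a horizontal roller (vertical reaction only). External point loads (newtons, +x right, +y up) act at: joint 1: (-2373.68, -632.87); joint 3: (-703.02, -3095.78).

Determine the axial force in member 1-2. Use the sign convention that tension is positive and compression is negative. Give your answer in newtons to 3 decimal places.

N=5 nodes, M=7 members, R=3 reactions → 2N=10, M+R=10
member 0 (0-1): L=3.4351, (cx,cy)=(0.2914,0.9566)
member 1 (0-2): L=2.0570, (cx,cy)=(1.0000,0.0000)
member 2 (1-2): L=3.4515, (cx,cy)=(0.3060,-0.9520)
member 3 (1-3): L=2.2297, (cx,cy)=(0.9818,0.1902)
member 4 (2-3): L=3.8791, (cx,cy)=(0.2921,0.9564)
member 5 (2-4): L=2.1430, (cx,cy)=(1.0000,0.0000)
member 6 (3-4): L=3.8450, (cx,cy)=(0.2627,-0.9649)
solve A·x = −loads:
  F[0-1] = -3872.6961 N (compression)
  F[0-2] = -1948.1775 N (compression)
  F[1-2] = +3275.8870 N (tension)
  F[1-3] = +247.4048 N (tension)
  F[2-3] = -3260.9908 N (compression)
  F[2-4] = +6.5418 N (tension)
  F[3-4] = -24.9042 N (compression)
  Rx@0 = +3076.7000 N
  Ry@0 = +3704.6204 N
  Ry@4 = +24.0296 N

3275.887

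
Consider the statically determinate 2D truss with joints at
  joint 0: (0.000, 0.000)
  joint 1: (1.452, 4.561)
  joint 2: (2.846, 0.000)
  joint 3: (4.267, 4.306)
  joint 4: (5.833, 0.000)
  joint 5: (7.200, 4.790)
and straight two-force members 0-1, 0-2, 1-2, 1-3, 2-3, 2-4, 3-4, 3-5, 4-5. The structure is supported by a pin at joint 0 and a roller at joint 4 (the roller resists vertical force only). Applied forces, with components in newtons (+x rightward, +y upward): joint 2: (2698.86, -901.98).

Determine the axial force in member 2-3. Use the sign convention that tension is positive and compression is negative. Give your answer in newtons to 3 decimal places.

N=6 nodes, M=9 members, R=3 reactions → 2N=12, M+R=12
member 0 (0-1): L=4.7865, (cx,cy)=(0.3034,0.9529)
member 1 (0-2): L=2.8460, (cx,cy)=(1.0000,0.0000)
member 2 (1-2): L=4.7693, (cx,cy)=(0.2923,-0.9563)
member 3 (1-3): L=2.8265, (cx,cy)=(0.9959,-0.0902)
member 4 (2-3): L=4.5344, (cx,cy)=(0.3134,0.9496)
member 5 (2-4): L=2.9870, (cx,cy)=(1.0000,0.0000)
member 6 (3-4): L=4.5819, (cx,cy)=(0.3418,-0.9398)
member 7 (3-5): L=2.9727, (cx,cy)=(0.9867,0.1628)
member 8 (4-5): L=4.9812, (cx,cy)=(0.2744,0.9616)
solve A·x = −loads:
  F[0-1] = -484.7327 N (compression)
  F[0-2] = +2845.9038 N (tension)
  F[1-2] = +511.0611 N (tension)
  F[1-3] = -297.6344 N (compression)
  F[2-3] = +435.1567 N (tension)
  F[2-4] = +160.0507 N (tension)
  F[3-4] = -468.2883 N (compression)
  F[3-5] = -0.0000 N (compression)
  F[4-5] = +0.0000 N (tension)
  Rx@0 = -2698.8600 N
  Ry@0 = +461.8917 N
  Ry@4 = +440.0883 N

435.157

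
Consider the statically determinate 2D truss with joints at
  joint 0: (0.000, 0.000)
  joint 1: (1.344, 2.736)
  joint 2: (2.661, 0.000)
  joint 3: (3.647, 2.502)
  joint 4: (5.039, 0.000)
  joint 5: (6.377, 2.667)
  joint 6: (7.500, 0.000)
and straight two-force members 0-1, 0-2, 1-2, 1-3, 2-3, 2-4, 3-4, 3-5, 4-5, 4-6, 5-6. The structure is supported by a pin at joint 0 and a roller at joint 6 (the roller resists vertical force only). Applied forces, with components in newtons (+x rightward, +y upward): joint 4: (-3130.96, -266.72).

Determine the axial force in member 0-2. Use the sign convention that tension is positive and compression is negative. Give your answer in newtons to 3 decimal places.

-3087.968

N=7 nodes, M=11 members, R=3 reactions → 2N=14, M+R=14
member 0 (0-1): L=3.0483, (cx,cy)=(0.4409,0.8976)
member 1 (0-2): L=2.6610, (cx,cy)=(1.0000,0.0000)
member 2 (1-2): L=3.0365, (cx,cy)=(0.4337,-0.9010)
member 3 (1-3): L=2.3149, (cx,cy)=(0.9949,-0.1011)
member 4 (2-3): L=2.6893, (cx,cy)=(0.3666,0.9304)
member 5 (2-4): L=2.3780, (cx,cy)=(1.0000,0.0000)
member 6 (3-4): L=2.8632, (cx,cy)=(0.4862,-0.8739)
member 7 (3-5): L=2.7350, (cx,cy)=(0.9982,0.0603)
member 8 (4-5): L=2.9838, (cx,cy)=(0.4484,0.8938)
member 9 (4-6): L=2.4610, (cx,cy)=(1.0000,0.0000)
member 10 (5-6): L=2.8938, (cx,cy)=(0.3881,-0.9216)
solve A·x = −loads:
  F[0-1] = -97.5091 N (compression)
  F[0-2] = -3087.9679 N (compression)
  F[1-2] = +107.2237 N (tension)
  F[1-3] = -89.9587 N (compression)
  F[2-3] = -103.8448 N (compression)
  F[2-4] = -3003.3883 N (compression)
  F[3-4] = +88.3585 N (tension)
  F[3-5] = -170.8407 N (compression)
  F[4-5] = +212.0185 N (tension)
  F[4-6] = +75.4563 N (tension)
  F[5-6] = -194.4387 N (compression)
  Rx@0 = +3130.9600 N
  Ry@0 = +87.5197 N
  Ry@6 = +179.2003 N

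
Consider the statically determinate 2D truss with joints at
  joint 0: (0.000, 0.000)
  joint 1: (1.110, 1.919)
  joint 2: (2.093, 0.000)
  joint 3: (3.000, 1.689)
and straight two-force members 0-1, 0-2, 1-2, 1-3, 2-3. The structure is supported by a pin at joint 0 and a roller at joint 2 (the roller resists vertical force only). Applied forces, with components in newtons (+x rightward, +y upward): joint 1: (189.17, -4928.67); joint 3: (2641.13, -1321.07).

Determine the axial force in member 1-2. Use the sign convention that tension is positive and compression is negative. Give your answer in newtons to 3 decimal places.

N=4 nodes, M=5 members, R=3 reactions → 2N=8, M+R=8
member 0 (0-1): L=2.2169, (cx,cy)=(0.5007,0.8656)
member 1 (0-2): L=2.0930, (cx,cy)=(1.0000,0.0000)
member 2 (1-2): L=2.1561, (cx,cy)=(0.4559,-0.8900)
member 3 (1-3): L=1.9039, (cx,cy)=(0.9927,-0.1208)
member 4 (2-3): L=1.9171, (cx,cy)=(0.4731,0.8810)
solve A·x = −loads:
  F[0-1] = +649.7673 N (tension)
  F[0-2] = +2504.9625 N (tension)
  F[1-2] = -6599.6466 N (compression)
  F[1-3] = +3168.2258 N (tension)
  F[2-3] = -1065.0798 N (compression)
  Rx@0 = -2830.3000 N
  Ry@0 = -562.4528 N
  Ry@2 = +6812.1928 N

-6599.647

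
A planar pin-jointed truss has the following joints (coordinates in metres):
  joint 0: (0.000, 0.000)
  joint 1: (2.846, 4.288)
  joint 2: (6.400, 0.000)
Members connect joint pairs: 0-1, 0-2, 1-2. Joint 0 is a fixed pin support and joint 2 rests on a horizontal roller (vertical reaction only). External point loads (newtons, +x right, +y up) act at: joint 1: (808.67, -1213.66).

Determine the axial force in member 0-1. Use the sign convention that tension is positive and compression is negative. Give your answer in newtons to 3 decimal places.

N=3 nodes, M=3 members, R=3 reactions → 2N=6, M+R=6
member 0 (0-1): L=5.1465, (cx,cy)=(0.5530,0.8332)
member 1 (0-2): L=6.4000, (cx,cy)=(1.0000,0.0000)
member 2 (1-2): L=5.5694, (cx,cy)=(0.6381,-0.7699)
solve A·x = −loads:
  F[0-1] = -158.6103 N (compression)
  F[0-2] = +896.3807 N (tension)
  F[1-2] = -1404.6917 N (compression)
  Rx@0 = -808.6700 N
  Ry@0 = +132.1517 N
  Ry@2 = +1081.5083 N

-158.610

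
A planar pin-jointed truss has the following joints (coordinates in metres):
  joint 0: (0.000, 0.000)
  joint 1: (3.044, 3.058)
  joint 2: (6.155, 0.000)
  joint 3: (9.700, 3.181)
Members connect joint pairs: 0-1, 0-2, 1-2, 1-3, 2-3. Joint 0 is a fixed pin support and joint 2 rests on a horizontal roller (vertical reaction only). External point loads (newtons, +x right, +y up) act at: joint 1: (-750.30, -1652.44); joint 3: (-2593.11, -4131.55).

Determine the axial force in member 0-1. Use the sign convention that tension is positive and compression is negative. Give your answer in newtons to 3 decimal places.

-237.837

N=4 nodes, M=5 members, R=3 reactions → 2N=8, M+R=8
member 0 (0-1): L=4.3148, (cx,cy)=(0.7055,0.7087)
member 1 (0-2): L=6.1550, (cx,cy)=(1.0000,0.0000)
member 2 (1-2): L=4.3623, (cx,cy)=(0.7132,-0.7010)
member 3 (1-3): L=6.6571, (cx,cy)=(0.9998,0.0185)
member 4 (2-3): L=4.7630, (cx,cy)=(0.7443,0.6679)
solve A·x = −loads:
  F[0-1] = -237.8370 N (compression)
  F[0-2] = -3175.6201 N (compression)
  F[1-2] = -2062.6511 N (compression)
  F[1-3] = +2053.8516 N (tension)
  F[2-3] = -6243.0526 N (compression)
  Rx@0 = +3343.4100 N
  Ry@0 = +168.5616 N
  Ry@2 = +5615.4284 N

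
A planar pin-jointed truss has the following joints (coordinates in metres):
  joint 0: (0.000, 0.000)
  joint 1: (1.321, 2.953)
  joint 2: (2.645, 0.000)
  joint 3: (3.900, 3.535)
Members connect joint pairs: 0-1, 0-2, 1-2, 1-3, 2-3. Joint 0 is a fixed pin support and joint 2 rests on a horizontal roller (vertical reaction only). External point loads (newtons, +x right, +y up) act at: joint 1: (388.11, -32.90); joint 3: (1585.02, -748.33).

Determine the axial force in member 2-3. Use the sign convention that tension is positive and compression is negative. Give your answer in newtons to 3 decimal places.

-1275.873

N=4 nodes, M=5 members, R=3 reactions → 2N=8, M+R=8
member 0 (0-1): L=3.2350, (cx,cy)=(0.4083,0.9128)
member 1 (0-2): L=2.6450, (cx,cy)=(1.0000,0.0000)
member 2 (1-2): L=3.2362, (cx,cy)=(0.4091,-0.9125)
member 3 (1-3): L=2.6439, (cx,cy)=(0.9755,0.2201)
member 4 (2-3): L=3.7512, (cx,cy)=(0.3346,0.9424)
solve A·x = −loads:
  F[0-1] = +3166.2688 N (tension)
  F[0-2] = +680.1977 N (tension)
  F[1-2] = -2705.9598 N (compression)
  F[1-3] = +2062.4720 N (tension)
  F[2-3] = -1275.8725 N (compression)
  Rx@0 = -1973.1300 N
  Ry@0 = -2890.2567 N
  Ry@2 = +3671.4867 N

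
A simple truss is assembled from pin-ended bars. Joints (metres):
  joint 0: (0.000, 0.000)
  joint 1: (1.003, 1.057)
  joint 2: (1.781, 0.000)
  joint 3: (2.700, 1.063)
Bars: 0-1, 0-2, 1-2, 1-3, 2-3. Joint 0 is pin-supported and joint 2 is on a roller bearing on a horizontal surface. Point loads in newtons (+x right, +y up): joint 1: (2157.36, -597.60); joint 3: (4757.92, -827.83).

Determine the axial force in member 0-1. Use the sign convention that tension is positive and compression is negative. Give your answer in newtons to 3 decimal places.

N=4 nodes, M=5 members, R=3 reactions → 2N=8, M+R=8
member 0 (0-1): L=1.4571, (cx,cy)=(0.6883,0.7254)
member 1 (0-2): L=1.7810, (cx,cy)=(1.0000,0.0000)
member 2 (1-2): L=1.3125, (cx,cy)=(0.5928,-0.8054)
member 3 (1-3): L=1.6970, (cx,cy)=(1.0000,0.0035)
member 4 (2-3): L=1.4052, (cx,cy)=(0.6540,0.7565)
solve A·x = −loads:
  F[0-1] = +5908.8860 N (tension)
  F[0-2] = +2847.9898 N (tension)
  F[1-2] = -6040.0838 N (compression)
  F[1-3] = +5490.4242 N (tension)
  F[2-3] = -1119.9693 N (compression)
  Rx@0 = -6915.2800 N
  Ry@0 = -4286.2670 N
  Ry@2 = +5711.6970 N

5908.886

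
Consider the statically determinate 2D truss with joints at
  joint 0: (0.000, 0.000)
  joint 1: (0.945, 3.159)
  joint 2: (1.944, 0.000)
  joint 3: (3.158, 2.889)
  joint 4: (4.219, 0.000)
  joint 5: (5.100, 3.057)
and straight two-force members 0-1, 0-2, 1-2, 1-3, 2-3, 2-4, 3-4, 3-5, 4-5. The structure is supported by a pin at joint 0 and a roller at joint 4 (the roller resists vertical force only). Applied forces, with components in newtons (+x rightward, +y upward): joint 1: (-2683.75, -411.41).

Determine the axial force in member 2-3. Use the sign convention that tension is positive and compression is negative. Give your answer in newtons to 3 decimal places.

-1889.658

N=6 nodes, M=9 members, R=3 reactions → 2N=12, M+R=12
member 0 (0-1): L=3.2973, (cx,cy)=(0.2866,0.9581)
member 1 (0-2): L=1.9440, (cx,cy)=(1.0000,0.0000)
member 2 (1-2): L=3.3132, (cx,cy)=(0.3015,-0.9535)
member 3 (1-3): L=2.2294, (cx,cy)=(0.9926,-0.1211)
member 4 (2-3): L=3.1337, (cx,cy)=(0.3874,0.9219)
member 5 (2-4): L=2.2750, (cx,cy)=(1.0000,0.0000)
member 6 (3-4): L=3.0777, (cx,cy)=(0.3447,-0.9387)
member 7 (3-5): L=1.9493, (cx,cy)=(0.9963,0.0862)
member 8 (4-5): L=3.1814, (cx,cy)=(0.2769,0.9609)
solve A·x = −loads:
  F[0-1] = -2430.6970 N (compression)
  F[0-2] = -1987.1206 N (compression)
  F[1-2] = +1827.1327 N (tension)
  F[1-3] = +1446.8509 N (tension)
  F[2-3] = -1889.6575 N (compression)
  F[2-4] = -704.1465 N (compression)
  F[3-4] = +2042.5347 N (tension)
  F[3-5] = -0.0000 N (tension)
  F[4-5] = -0.0000 N (tension)
  Rx@0 = +2683.7500 N
  Ry@0 = +2328.7325 N
  Ry@4 = -1917.3225 N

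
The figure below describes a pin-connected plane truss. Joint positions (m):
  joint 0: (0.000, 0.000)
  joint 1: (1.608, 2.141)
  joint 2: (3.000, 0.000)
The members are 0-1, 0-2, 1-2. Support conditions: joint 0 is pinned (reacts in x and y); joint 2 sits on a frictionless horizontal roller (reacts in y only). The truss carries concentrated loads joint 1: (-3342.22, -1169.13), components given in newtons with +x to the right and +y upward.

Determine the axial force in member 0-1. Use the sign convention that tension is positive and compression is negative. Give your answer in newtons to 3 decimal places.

-3661.481

N=3 nodes, M=3 members, R=3 reactions → 2N=6, M+R=6
member 0 (0-1): L=2.6776, (cx,cy)=(0.6005,0.7996)
member 1 (0-2): L=3.0000, (cx,cy)=(1.0000,0.0000)
member 2 (1-2): L=2.5537, (cx,cy)=(0.5451,-0.8384)
solve A·x = −loads:
  F[0-1] = -3661.4810 N (compression)
  F[0-2] = -1143.3627 N (compression)
  F[1-2] = +2097.5873 N (tension)
  Rx@0 = +3342.2200 N
  Ry@0 = +2927.7073 N
  Ry@2 = -1758.5773 N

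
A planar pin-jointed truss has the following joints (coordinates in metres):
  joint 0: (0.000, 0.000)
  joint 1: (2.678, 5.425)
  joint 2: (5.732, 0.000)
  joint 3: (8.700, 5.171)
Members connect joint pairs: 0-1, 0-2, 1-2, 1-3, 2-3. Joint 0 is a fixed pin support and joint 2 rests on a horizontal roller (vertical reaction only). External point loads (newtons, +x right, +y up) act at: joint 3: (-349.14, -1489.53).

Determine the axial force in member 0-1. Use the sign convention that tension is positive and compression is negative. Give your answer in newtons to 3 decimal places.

N=4 nodes, M=5 members, R=3 reactions → 2N=8, M+R=8
member 0 (0-1): L=6.0500, (cx,cy)=(0.4426,0.8967)
member 1 (0-2): L=5.7320, (cx,cy)=(1.0000,0.0000)
member 2 (1-2): L=6.2256, (cx,cy)=(0.4906,-0.8714)
member 3 (1-3): L=6.0274, (cx,cy)=(0.9991,-0.0421)
member 4 (2-3): L=5.9622, (cx,cy)=(0.4978,0.8673)
solve A·x = −loads:
  F[0-1] = +508.8698 N (tension)
  F[0-2] = -574.3891 N (compression)
  F[1-2] = -547.5411 N (compression)
  F[1-3] = +494.2892 N (tension)
  F[2-3] = -1693.4321 N (compression)
  Rx@0 = +349.1400 N
  Ry@0 = -456.3018 N
  Ry@2 = +1945.8318 N

508.870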